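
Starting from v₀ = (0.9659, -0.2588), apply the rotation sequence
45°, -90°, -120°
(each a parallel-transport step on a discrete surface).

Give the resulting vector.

Total rotation: 45° + (-90°) + (-120°) = -165°. Final vector: (-1, 0)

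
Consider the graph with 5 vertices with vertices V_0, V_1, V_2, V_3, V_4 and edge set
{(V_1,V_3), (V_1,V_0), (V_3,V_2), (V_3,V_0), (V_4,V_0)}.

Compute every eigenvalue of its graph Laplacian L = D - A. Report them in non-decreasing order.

Degrees: deg(V_0) = 3, deg(V_1) = 2, deg(V_2) = 1, deg(V_3) = 3, deg(V_4) = 1.
L = D − A with rows/columns ordered (V_0, V_1, V_2, V_3, V_4):
  [ 3, -1,  0, -1, -1]
  [-1,  2,  0, -1,  0]
  [ 0,  0,  1, -1,  0]
  [-1, -1, -1,  3,  0]
  [-1,  0,  0,  0,  1]
Characteristic polynomial: det(λI − L) = λ(λ² − 5λ + 3)(λ² − 5λ + 5).
Roots: λ = 0; (λ² − 5λ + 3) = 0 ⇒ λ = (5 ± √13)/2 ≈ 0.6972, 4.3028; (λ² − 5λ + 5) = 0 ⇒ λ = (5 ± √5)/2 ≈ 1.382, 3.618.
(Check: the roots sum (with multiplicity) to 10, matching trace L = Σdeg = 2·5 = 10.)
Laplacian eigenvalues (increasing order): [0.0, 0.6972, 1.382, 3.618, 4.3028]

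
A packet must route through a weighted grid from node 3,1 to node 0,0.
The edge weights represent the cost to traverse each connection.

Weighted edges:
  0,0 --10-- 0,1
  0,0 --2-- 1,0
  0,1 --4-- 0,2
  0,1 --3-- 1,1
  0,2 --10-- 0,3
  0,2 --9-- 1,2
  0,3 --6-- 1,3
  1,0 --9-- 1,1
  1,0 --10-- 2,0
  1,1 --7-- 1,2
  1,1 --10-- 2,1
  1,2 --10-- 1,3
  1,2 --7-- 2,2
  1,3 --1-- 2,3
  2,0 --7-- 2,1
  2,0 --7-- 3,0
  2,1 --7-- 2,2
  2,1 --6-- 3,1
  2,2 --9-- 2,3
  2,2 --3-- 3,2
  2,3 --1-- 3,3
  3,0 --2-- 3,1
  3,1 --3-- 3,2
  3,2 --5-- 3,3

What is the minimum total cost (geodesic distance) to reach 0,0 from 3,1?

Shortest path: 3,1 → 3,0 → 2,0 → 1,0 → 0,0, total weight = 21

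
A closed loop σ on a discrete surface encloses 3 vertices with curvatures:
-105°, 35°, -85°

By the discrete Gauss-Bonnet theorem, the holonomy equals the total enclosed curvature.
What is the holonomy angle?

Holonomy = total enclosed curvature = (-105°) + 35° + (-85°) = -155°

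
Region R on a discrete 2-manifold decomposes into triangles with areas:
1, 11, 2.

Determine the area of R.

1 + 11 + 2 = 14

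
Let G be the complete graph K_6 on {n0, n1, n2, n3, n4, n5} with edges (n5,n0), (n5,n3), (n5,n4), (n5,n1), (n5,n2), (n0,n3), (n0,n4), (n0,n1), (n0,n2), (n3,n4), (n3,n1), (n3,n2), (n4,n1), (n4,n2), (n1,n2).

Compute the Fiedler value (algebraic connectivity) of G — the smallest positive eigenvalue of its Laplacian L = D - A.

For the complete graph K_n, L = nI − J (J = all-ones matrix). J has eigenvalues n (once, eigenvector 𝟙) and 0 (multiplicity n−1), so L has eigenvalues 0 (once) and n (multiplicity n−1). Here n = 6: eigenvalue 0 once and 6 with multiplicity 5.
Laplacian eigenvalues: [0.0, 6.0, 6.0, 6.0, 6.0, 6.0]. Algebraic connectivity (smallest non-zero eigenvalue) = 6.0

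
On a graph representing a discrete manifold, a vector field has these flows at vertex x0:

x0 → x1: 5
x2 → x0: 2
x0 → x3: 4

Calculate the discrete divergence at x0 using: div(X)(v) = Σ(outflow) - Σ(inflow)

Divergence = sum of outgoing flows = 5 + (-2) + 4 = 7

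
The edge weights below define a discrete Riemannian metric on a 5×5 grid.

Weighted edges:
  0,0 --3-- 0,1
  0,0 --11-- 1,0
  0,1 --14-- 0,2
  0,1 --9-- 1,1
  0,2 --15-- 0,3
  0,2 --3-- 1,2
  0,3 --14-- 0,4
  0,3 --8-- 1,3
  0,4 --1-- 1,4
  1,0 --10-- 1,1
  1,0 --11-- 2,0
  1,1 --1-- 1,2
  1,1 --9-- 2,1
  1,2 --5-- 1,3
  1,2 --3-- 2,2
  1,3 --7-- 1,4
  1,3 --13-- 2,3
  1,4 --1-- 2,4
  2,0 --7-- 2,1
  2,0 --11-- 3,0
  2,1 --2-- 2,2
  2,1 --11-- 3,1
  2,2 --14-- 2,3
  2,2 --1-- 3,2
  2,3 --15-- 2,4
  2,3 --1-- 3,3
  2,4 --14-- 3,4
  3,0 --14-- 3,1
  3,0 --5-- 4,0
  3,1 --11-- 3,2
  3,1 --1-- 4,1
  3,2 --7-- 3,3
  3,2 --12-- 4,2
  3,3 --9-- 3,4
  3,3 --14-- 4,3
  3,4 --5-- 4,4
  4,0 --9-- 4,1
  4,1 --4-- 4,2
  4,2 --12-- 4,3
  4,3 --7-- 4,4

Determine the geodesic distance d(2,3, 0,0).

Shortest path: 2,3 → 3,3 → 3,2 → 2,2 → 1,2 → 1,1 → 0,1 → 0,0, total weight = 25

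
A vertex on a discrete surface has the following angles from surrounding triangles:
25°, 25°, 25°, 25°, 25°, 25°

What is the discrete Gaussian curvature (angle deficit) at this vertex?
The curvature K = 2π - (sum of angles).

Sum of angles = 150°. K = 360° - 150° = 210°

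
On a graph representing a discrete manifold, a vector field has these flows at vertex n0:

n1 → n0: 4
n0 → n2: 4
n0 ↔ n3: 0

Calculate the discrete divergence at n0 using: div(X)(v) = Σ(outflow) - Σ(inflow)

Divergence = sum of outgoing flows = (-4) + 4 + 0 = 0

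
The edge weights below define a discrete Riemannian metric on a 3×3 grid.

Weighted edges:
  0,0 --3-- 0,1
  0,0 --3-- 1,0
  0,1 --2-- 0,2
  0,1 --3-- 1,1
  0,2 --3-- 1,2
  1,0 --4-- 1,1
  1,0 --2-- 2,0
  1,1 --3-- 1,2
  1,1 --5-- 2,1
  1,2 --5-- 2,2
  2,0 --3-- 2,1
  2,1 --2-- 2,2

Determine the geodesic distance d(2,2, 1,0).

Shortest path: 2,2 → 2,1 → 2,0 → 1,0, total weight = 7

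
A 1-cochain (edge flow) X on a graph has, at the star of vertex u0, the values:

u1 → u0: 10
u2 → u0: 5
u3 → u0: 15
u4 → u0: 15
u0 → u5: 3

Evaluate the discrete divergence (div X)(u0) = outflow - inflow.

Divergence = sum of outgoing flows = (-10) + (-5) + (-15) + (-15) + 3 = -42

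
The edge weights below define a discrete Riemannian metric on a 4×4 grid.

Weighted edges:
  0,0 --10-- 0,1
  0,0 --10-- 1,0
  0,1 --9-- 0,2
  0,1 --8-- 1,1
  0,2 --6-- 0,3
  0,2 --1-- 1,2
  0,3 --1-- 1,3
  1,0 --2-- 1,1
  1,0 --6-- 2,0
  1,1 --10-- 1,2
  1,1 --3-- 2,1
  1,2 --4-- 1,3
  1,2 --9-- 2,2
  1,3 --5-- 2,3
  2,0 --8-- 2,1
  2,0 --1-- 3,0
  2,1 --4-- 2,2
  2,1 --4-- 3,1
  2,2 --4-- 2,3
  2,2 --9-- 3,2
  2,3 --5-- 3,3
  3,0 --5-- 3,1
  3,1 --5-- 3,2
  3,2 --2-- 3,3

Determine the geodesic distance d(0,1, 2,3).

Shortest path: 0,1 → 0,2 → 1,2 → 1,3 → 2,3, total weight = 19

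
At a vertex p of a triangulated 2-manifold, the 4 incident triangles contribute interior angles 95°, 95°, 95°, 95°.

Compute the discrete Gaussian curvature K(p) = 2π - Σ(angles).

Sum of angles = 380°. K = 360° - 380° = -20°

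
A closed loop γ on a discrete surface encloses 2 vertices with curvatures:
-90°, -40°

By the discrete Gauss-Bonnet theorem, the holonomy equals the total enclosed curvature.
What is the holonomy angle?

Holonomy = total enclosed curvature = (-90°) + (-40°) = -130°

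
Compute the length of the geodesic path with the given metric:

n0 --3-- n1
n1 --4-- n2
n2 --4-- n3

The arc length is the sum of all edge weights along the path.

Arc length = 3 + 4 + 4 = 11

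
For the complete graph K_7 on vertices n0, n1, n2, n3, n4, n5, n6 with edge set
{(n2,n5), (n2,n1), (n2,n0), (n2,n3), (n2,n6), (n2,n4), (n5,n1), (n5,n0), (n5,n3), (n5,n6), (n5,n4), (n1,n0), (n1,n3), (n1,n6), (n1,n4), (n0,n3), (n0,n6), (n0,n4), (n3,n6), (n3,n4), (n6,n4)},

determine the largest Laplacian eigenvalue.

For the complete graph K_n, L = nI − J (J = all-ones matrix). J has eigenvalues n (once, eigenvector 𝟙) and 0 (multiplicity n−1), so L has eigenvalues 0 (once) and n (multiplicity n−1). Here n = 7: eigenvalue 0 once and 7 with multiplicity 6.
Laplacian eigenvalues: [0.0, 7.0, 7.0, 7.0, 7.0, 7.0, 7.0]. Largest eigenvalue (spectral radius) = 7.0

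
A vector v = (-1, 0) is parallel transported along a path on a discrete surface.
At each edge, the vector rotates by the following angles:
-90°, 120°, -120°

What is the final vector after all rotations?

Total rotation: (-90°) + 120° + (-120°) = -90°. Final vector: (0, 1)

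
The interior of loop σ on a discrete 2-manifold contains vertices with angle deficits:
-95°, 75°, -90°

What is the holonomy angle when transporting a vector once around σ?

Holonomy = total enclosed curvature = (-95°) + 75° + (-90°) = -110°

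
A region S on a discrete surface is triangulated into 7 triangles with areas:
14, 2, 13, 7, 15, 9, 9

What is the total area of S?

14 + 2 + 13 + 7 + 15 + 9 + 9 = 69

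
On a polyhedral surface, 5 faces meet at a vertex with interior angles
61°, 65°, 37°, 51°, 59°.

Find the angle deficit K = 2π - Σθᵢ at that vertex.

Sum of angles = 273°. K = 360° - 273° = 87° = 29π/60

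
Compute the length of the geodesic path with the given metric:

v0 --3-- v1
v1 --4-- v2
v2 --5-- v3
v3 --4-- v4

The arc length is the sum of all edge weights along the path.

Arc length = 3 + 4 + 5 + 4 = 16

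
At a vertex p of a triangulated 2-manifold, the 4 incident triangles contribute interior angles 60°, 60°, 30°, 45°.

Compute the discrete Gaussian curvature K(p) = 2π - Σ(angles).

Sum of angles = 195°. K = 360° - 195° = 165°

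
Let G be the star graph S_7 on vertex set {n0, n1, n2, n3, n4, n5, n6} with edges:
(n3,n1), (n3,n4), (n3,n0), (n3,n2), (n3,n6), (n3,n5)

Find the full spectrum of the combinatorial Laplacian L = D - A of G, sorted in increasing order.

The star S_7 is the complete bipartite graph K_{1,6} (one hub of degree 6, 6 leaves of degree 1). The Laplacian spectrum of K_{p,q} is 0, p (multiplicity q−1), q (multiplicity p−1), p+q. With p = 1, q = 6: 0 once, 1 with multiplicity 5, and 7 once. (Check: trace L = sum of degrees = 12 = 5·1 + 7.)
Laplacian eigenvalues (increasing order): [0.0, 1.0, 1.0, 1.0, 1.0, 1.0, 7.0]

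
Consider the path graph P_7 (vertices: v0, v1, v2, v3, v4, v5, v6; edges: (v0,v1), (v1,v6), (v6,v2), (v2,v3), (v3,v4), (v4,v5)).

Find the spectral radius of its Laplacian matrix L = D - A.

The path graph P_n has Laplacian eigenvalues λ_k = 2 − 2cos(kπ/n), k = 0, 1, …, n−1. Here n = 7:
k=0: 2 − 2cos(0) = 0.0; k=1: 2 − 2cos(π/7) = 0.1981; k=2: 2 − 2cos(2π/7) = 0.753; k=3: 2 − 2cos(3π/7) = 1.555; k=4: 2 − 2cos(4π/7) = 2.445; k=5: 2 − 2cos(5π/7) = 3.247; k=6: 2 − 2cos(6π/7) = 3.8019.
Laplacian eigenvalues: [0.0, 0.1981, 0.753, 1.555, 2.445, 3.247, 3.8019]. Largest eigenvalue (spectral radius) = 3.8019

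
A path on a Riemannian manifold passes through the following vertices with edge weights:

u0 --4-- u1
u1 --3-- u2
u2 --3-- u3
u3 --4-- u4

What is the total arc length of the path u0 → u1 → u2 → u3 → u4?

Arc length = 4 + 3 + 3 + 4 = 14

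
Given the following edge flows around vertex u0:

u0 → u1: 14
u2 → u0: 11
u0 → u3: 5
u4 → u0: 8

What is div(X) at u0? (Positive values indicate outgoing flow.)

Divergence = sum of outgoing flows = 14 + (-11) + 5 + (-8) = 0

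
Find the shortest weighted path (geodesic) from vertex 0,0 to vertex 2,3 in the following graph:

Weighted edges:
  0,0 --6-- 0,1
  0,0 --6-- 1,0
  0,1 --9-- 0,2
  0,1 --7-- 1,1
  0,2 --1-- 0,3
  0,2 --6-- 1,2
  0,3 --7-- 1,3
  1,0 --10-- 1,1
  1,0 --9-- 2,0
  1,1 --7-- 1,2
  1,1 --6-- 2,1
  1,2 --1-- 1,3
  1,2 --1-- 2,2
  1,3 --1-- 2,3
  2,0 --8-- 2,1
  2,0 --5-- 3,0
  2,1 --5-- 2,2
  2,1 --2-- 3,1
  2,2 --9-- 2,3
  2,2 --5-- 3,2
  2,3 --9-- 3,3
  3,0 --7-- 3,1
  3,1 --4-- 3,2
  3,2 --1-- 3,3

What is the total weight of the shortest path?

Shortest path: 0,0 → 0,1 → 1,1 → 1,2 → 1,3 → 2,3, total weight = 22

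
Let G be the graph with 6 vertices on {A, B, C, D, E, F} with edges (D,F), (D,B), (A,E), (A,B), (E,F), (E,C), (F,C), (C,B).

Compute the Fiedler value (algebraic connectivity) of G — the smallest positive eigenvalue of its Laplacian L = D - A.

Degrees: deg(A) = 2, deg(B) = 3, deg(C) = 3, deg(D) = 2, deg(E) = 3, deg(F) = 3.
L = D − A with rows/columns ordered (A, B, C, D, E, F):
  [ 2, -1,  0,  0, -1,  0]
  [-1,  3, -1, -1,  0,  0]
  [ 0, -1,  3,  0, -1, -1]
  [ 0, -1,  0,  2,  0, -1]
  [-1,  0, -1,  0,  3, -1]
  [ 0,  0, -1, -1, -1,  3]
Characteristic polynomial: det(λI − L) = λ(λ² − 6λ + 7)(λ − 2)(λ − 3)(λ − 5).
Roots: λ = 0; (λ² − 6λ + 7) = 0 ⇒ λ = 3 ± √2 ≈ 1.5858, 4.4142; (λ − 2) = 0 ⇒ λ = 2; (λ − 3) = 0 ⇒ λ = 3; (λ − 5) = 0 ⇒ λ = 5.
(Check: the roots sum (with multiplicity) to 16, matching trace L = Σdeg = 2·8 = 16.)
Laplacian eigenvalues: [0.0, 1.5858, 2.0, 3.0, 4.4142, 5.0]. Algebraic connectivity (smallest non-zero eigenvalue) = 1.5858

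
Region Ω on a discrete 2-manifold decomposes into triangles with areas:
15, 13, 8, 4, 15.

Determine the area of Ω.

15 + 13 + 8 + 4 + 15 = 55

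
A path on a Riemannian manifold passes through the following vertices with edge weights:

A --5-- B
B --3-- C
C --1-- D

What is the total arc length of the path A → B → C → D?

Arc length = 5 + 3 + 1 = 9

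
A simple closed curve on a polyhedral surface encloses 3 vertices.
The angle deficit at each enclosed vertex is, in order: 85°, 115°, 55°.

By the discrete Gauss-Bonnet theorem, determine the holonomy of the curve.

Holonomy = total enclosed curvature = 85° + 115° + 55° = 255°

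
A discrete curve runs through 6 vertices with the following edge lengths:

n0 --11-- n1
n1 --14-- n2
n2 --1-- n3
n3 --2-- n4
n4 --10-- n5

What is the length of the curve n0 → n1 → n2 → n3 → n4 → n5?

Arc length = 11 + 14 + 1 + 2 + 10 = 38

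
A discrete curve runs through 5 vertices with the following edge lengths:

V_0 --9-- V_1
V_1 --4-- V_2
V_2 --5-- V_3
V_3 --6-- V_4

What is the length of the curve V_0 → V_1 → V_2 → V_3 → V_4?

Arc length = 9 + 4 + 5 + 6 = 24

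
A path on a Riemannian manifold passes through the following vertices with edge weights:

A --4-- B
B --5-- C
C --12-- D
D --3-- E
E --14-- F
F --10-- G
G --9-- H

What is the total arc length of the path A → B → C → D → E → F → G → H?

Arc length = 4 + 5 + 12 + 3 + 14 + 10 + 9 = 57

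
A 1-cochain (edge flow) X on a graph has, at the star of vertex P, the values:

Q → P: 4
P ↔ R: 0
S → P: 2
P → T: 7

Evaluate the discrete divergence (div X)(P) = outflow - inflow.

Divergence = sum of outgoing flows = (-4) + 0 + (-2) + 7 = 1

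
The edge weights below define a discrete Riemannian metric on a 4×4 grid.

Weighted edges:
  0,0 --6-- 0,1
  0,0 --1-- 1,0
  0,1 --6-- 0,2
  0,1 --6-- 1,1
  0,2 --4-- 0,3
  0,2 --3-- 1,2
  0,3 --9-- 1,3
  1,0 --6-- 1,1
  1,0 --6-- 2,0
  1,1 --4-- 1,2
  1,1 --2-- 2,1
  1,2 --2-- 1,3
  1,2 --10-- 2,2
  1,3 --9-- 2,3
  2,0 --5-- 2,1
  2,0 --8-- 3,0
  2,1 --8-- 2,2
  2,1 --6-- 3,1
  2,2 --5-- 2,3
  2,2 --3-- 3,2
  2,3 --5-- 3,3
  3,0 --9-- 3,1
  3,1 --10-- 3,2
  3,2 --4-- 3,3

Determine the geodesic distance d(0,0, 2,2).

Shortest path: 0,0 → 1,0 → 1,1 → 2,1 → 2,2, total weight = 17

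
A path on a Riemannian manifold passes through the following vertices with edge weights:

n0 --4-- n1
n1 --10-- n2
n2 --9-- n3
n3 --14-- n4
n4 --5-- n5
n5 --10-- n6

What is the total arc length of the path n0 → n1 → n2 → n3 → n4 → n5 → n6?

Arc length = 4 + 10 + 9 + 14 + 5 + 10 = 52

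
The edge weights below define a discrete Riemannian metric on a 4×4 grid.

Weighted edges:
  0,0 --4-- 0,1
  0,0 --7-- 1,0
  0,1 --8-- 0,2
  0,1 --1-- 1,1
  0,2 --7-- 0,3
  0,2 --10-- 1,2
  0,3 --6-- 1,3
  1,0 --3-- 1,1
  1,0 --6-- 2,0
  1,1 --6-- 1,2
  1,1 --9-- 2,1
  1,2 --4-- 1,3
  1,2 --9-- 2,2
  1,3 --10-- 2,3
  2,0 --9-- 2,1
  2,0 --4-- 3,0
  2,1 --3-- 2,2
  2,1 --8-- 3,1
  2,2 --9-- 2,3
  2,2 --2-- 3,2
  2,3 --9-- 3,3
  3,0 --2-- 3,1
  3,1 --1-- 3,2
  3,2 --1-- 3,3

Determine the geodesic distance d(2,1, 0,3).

Shortest path: 2,1 → 2,2 → 1,2 → 1,3 → 0,3, total weight = 22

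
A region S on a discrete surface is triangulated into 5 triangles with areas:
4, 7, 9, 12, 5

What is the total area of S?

4 + 7 + 9 + 12 + 5 = 37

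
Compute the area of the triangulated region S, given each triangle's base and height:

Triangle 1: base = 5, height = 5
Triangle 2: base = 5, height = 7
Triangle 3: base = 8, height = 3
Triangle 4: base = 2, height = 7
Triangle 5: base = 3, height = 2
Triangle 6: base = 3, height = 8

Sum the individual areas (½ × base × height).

(1/2)×5×5 + (1/2)×5×7 + (1/2)×8×3 + (1/2)×2×7 + (1/2)×3×2 + (1/2)×3×8 = 64.0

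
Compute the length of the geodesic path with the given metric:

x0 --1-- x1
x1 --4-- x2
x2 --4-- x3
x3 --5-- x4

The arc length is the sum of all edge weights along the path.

Arc length = 1 + 4 + 4 + 5 = 14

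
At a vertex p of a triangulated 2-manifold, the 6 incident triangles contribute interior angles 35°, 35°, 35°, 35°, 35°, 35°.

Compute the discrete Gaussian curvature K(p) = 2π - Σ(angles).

Sum of angles = 210°. K = 360° - 210° = 150°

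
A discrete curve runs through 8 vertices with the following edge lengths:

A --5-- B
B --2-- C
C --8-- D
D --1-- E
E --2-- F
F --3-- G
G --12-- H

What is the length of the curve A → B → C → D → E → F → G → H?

Arc length = 5 + 2 + 8 + 1 + 2 + 3 + 12 = 33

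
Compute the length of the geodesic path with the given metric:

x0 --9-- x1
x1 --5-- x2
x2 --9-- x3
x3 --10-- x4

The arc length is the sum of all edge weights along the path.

Arc length = 9 + 5 + 9 + 10 = 33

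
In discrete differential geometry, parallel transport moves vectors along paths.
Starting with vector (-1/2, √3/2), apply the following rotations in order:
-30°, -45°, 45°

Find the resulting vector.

Total rotation: (-30°) + (-45°) + 45° = -30°. Final vector: (0, 1)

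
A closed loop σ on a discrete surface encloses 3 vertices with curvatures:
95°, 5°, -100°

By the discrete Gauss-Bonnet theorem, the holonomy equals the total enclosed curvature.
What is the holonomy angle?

Holonomy = total enclosed curvature = 95° + 5° + (-100°) = 0°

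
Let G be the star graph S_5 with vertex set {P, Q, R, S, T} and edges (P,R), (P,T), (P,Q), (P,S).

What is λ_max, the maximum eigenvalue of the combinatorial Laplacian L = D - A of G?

The star S_5 is the complete bipartite graph K_{1,4} (one hub of degree 4, 4 leaves of degree 1). The Laplacian spectrum of K_{p,q} is 0, p (multiplicity q−1), q (multiplicity p−1), p+q. With p = 1, q = 4: 0 once, 1 with multiplicity 3, and 5 once. (Check: trace L = sum of degrees = 8 = 3·1 + 5.)
Laplacian eigenvalues: [0.0, 1.0, 1.0, 1.0, 5.0]. Largest eigenvalue (spectral radius) = 5.0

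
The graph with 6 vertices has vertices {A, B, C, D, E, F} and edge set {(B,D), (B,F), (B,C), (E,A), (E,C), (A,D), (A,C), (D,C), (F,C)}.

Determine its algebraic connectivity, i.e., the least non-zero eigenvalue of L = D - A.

Degrees: deg(A) = 3, deg(B) = 3, deg(C) = 5, deg(D) = 3, deg(E) = 2, deg(F) = 2.
L = D − A with rows/columns ordered (A, B, C, D, E, F):
  [ 3,  0, -1, -1, -1,  0]
  [ 0,  3, -1, -1,  0, -1]
  [-1, -1,  5, -1, -1, -1]
  [-1, -1, -1,  3,  0,  0]
  [-1,  0, -1,  0,  2,  0]
  [ 0, -1, -1,  0,  0,  2]
Characteristic polynomial: det(λI − L) = λ(λ² − 5λ + 5)(λ² − 7λ + 11)(λ − 6).
Roots: λ = 0; (λ² − 5λ + 5) = 0 ⇒ λ = (5 ± √5)/2 ≈ 1.382, 3.618; (λ² − 7λ + 11) = 0 ⇒ λ = (7 ± √5)/2 ≈ 2.382, 4.618; (λ − 6) = 0 ⇒ λ = 6.
(Check: the roots sum (with multiplicity) to 18, matching trace L = Σdeg = 2·9 = 18.)
Laplacian eigenvalues: [0.0, 1.382, 2.382, 3.618, 4.618, 6.0]. Algebraic connectivity (smallest non-zero eigenvalue) = 1.382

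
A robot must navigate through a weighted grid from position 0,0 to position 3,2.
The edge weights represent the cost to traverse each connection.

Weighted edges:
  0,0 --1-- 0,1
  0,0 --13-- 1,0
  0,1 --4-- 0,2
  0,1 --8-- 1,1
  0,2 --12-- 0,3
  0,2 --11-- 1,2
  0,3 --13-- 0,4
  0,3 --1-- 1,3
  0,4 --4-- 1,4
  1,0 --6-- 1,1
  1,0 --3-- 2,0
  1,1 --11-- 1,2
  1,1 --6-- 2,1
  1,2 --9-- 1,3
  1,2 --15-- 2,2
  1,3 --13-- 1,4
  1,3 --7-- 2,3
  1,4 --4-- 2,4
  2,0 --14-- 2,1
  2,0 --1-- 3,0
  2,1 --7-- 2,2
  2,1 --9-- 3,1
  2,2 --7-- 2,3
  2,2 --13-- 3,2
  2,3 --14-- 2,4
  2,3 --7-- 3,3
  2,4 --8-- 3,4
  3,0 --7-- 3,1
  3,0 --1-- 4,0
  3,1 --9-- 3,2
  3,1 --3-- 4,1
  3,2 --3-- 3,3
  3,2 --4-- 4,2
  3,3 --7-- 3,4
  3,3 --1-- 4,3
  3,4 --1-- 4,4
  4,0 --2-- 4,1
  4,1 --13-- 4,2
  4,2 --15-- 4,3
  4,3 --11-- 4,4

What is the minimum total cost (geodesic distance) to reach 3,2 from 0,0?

Shortest path: 0,0 → 1,0 → 2,0 → 3,0 → 4,0 → 4,1 → 3,1 → 3,2, total weight = 32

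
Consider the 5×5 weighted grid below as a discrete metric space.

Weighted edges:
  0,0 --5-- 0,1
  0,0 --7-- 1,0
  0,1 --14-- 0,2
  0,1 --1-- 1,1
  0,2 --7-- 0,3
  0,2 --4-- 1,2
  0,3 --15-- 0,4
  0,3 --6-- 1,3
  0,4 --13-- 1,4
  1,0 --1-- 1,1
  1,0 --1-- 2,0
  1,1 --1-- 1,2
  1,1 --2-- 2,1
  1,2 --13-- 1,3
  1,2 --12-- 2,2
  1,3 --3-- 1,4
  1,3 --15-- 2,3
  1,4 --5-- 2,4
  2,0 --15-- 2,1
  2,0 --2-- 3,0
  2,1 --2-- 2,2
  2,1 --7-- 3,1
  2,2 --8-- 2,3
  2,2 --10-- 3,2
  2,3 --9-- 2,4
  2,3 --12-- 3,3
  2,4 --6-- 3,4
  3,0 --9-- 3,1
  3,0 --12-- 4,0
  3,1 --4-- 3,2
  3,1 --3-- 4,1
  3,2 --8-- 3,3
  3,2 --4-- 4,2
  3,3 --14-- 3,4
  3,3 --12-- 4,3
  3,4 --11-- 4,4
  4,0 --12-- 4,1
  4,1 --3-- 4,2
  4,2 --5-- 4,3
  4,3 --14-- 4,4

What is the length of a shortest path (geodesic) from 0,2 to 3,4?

Shortest path: 0,2 → 0,3 → 1,3 → 1,4 → 2,4 → 3,4, total weight = 27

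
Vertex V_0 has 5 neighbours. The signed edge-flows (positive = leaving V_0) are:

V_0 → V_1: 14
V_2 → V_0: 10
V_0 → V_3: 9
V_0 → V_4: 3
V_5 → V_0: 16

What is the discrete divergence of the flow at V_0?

Divergence = sum of outgoing flows = 14 + (-10) + 9 + 3 + (-16) = 0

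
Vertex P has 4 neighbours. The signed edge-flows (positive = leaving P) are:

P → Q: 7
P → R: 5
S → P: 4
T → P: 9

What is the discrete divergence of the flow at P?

Divergence = sum of outgoing flows = 7 + 5 + (-4) + (-9) = -1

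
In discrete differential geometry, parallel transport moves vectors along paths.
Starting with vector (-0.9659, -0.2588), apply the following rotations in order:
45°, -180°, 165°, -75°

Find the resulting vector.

Total rotation: 45° + (-180°) + 165° + (-75°) = -45°. Final vector: (-0.8660, 0.5000)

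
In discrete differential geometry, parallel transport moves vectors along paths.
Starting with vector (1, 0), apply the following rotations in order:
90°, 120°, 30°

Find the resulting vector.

Total rotation: 90° + 120° + 30° = 240° ≡ -120° (mod 360°). Final vector: (-0.5000, -0.8660)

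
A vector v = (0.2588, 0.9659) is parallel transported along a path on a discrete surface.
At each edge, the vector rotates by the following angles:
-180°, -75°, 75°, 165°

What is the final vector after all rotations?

Total rotation: (-180°) + (-75°) + 75° + 165° = -15°. Final vector: (0.5000, 0.8660)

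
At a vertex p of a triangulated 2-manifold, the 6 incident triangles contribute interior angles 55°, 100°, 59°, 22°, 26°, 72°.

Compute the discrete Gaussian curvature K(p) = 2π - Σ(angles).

Sum of angles = 334°. K = 360° - 334° = 26° = 13π/90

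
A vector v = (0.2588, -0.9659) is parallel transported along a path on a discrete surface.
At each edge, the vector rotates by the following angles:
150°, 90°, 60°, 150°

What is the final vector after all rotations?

Total rotation: 150° + 90° + 60° + 150° = 450° ≡ 90° (mod 360°). Final vector: (0.9659, 0.2588)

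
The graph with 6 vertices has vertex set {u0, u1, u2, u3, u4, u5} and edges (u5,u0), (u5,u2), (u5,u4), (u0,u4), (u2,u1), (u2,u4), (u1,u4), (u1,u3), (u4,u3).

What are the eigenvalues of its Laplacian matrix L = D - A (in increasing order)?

Degrees: deg(u0) = 2, deg(u1) = 3, deg(u2) = 3, deg(u3) = 2, deg(u4) = 5, deg(u5) = 3.
L = D − A with rows/columns ordered (u0, u1, u2, u3, u4, u5):
  [ 2,  0,  0,  0, -1, -1]
  [ 0,  3, -1, -1, -1,  0]
  [ 0, -1,  3,  0, -1, -1]
  [ 0, -1,  0,  2, -1,  0]
  [-1, -1, -1, -1,  5, -1]
  [-1,  0, -1,  0, -1,  3]
Characteristic polynomial: det(λI − L) = λ(λ² − 5λ + 5)(λ² − 7λ + 11)(λ − 6).
Roots: λ = 0; (λ² − 5λ + 5) = 0 ⇒ λ = (5 ± √5)/2 ≈ 1.382, 3.618; (λ² − 7λ + 11) = 0 ⇒ λ = (7 ± √5)/2 ≈ 2.382, 4.618; (λ − 6) = 0 ⇒ λ = 6.
(Check: the roots sum (with multiplicity) to 18, matching trace L = Σdeg = 2·9 = 18.)
Laplacian eigenvalues (increasing order): [0.0, 1.382, 2.382, 3.618, 4.618, 6.0]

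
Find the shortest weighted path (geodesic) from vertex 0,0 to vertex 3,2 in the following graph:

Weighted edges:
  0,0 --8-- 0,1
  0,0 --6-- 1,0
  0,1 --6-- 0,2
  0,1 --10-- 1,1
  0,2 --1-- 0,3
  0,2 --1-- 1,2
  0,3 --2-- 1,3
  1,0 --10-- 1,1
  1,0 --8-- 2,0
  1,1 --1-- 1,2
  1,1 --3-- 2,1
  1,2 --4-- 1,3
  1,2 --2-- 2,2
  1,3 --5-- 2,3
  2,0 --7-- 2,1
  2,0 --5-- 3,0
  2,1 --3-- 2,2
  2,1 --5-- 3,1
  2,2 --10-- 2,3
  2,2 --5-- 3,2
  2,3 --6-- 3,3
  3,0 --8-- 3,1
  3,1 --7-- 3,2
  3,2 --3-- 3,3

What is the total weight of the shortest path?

Shortest path: 0,0 → 0,1 → 0,2 → 1,2 → 2,2 → 3,2, total weight = 22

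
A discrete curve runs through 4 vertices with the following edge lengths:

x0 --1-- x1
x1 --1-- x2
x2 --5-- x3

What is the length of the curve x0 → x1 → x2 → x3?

Arc length = 1 + 1 + 5 = 7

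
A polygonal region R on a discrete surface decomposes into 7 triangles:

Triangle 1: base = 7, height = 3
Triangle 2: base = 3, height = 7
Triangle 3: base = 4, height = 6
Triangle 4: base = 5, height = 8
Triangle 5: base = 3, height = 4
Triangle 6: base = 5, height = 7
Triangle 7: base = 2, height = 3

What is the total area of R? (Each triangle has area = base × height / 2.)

(1/2)×7×3 + (1/2)×3×7 + (1/2)×4×6 + (1/2)×5×8 + (1/2)×3×4 + (1/2)×5×7 + (1/2)×2×3 = 79.5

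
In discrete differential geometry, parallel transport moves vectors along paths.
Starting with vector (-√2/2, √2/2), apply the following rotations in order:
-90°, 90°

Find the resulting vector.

Total rotation: (-90°) + 90° = 0°. Final vector: (-0.7071, 0.7071)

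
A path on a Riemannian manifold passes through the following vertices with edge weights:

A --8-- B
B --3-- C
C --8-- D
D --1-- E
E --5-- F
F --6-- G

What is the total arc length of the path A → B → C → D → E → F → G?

Arc length = 8 + 3 + 8 + 1 + 5 + 6 = 31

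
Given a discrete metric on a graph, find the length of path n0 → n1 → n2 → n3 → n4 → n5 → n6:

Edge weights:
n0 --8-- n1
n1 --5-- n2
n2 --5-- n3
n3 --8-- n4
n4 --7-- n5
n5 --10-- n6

Arc length = 8 + 5 + 5 + 8 + 7 + 10 = 43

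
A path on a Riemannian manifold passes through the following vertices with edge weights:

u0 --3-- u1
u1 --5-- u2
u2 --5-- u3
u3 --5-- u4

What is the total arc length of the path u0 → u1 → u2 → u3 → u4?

Arc length = 3 + 5 + 5 + 5 = 18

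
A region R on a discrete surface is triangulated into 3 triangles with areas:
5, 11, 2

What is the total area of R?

5 + 11 + 2 = 18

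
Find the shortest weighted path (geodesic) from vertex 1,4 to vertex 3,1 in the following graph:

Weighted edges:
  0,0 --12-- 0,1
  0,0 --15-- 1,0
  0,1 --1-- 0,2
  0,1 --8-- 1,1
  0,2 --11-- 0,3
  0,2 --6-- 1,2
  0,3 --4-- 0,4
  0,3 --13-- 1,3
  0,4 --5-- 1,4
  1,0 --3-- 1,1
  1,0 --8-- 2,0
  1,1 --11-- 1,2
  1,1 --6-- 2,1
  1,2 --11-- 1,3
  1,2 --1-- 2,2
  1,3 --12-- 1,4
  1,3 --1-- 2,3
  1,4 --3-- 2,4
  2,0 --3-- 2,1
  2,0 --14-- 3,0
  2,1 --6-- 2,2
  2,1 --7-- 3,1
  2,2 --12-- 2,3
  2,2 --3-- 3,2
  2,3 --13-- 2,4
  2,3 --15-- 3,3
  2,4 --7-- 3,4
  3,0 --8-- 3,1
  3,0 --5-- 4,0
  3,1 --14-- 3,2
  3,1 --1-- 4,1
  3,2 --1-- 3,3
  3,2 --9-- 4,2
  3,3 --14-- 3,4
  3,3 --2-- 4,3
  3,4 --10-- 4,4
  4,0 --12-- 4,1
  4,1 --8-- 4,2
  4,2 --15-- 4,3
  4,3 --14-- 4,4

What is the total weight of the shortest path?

Shortest path: 1,4 → 1,3 → 1,2 → 2,2 → 2,1 → 3,1, total weight = 37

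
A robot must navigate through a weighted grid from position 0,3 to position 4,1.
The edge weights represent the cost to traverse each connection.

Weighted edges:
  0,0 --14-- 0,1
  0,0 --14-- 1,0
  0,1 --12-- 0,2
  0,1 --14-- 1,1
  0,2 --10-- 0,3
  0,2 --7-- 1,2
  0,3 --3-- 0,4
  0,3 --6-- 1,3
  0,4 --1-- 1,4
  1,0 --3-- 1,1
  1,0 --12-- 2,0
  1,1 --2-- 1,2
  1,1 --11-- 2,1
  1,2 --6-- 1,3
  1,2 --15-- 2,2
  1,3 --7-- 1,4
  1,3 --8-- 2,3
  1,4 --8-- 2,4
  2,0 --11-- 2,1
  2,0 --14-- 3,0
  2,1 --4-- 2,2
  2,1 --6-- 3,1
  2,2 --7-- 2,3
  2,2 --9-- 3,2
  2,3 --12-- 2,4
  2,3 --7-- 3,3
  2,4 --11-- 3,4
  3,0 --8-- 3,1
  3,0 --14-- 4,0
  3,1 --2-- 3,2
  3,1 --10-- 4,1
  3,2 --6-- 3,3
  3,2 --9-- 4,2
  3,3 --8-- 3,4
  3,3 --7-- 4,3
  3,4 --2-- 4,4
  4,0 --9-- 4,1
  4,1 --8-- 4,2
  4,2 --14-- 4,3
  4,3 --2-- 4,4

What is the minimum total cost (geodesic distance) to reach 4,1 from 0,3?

Shortest path: 0,3 → 1,3 → 2,3 → 3,3 → 3,2 → 3,1 → 4,1, total weight = 39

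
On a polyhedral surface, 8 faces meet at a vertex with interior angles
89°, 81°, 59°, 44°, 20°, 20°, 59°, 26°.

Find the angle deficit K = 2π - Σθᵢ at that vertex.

Sum of angles = 398°. K = 360° - 398° = -38° = -19π/90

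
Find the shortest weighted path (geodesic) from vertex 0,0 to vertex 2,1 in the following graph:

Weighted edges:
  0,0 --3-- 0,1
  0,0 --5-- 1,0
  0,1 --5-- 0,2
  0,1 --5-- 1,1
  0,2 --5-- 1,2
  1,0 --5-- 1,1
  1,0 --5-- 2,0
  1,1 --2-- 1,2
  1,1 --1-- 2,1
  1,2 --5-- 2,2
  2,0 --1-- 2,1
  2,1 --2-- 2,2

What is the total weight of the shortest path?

Shortest path: 0,0 → 0,1 → 1,1 → 2,1, total weight = 9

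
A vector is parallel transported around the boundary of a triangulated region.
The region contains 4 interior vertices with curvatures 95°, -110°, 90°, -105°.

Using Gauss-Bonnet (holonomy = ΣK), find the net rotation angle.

Holonomy = total enclosed curvature = 95° + (-110°) + 90° + (-105°) = -30°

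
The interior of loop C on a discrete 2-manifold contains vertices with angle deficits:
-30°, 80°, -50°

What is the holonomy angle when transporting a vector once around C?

Holonomy = total enclosed curvature = (-30°) + 80° + (-50°) = 0°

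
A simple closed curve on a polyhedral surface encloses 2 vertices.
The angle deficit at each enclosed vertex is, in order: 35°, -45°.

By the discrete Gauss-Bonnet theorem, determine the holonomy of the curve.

Holonomy = total enclosed curvature = 35° + (-45°) = -10°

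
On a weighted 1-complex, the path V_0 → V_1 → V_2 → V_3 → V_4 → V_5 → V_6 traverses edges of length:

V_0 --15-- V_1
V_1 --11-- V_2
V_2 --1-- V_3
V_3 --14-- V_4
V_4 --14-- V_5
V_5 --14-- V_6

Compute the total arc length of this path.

Arc length = 15 + 11 + 1 + 14 + 14 + 14 = 69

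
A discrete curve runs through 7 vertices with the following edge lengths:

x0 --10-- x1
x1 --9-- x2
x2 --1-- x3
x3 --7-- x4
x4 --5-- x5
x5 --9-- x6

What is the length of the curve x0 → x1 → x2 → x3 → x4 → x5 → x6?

Arc length = 10 + 9 + 1 + 7 + 5 + 9 = 41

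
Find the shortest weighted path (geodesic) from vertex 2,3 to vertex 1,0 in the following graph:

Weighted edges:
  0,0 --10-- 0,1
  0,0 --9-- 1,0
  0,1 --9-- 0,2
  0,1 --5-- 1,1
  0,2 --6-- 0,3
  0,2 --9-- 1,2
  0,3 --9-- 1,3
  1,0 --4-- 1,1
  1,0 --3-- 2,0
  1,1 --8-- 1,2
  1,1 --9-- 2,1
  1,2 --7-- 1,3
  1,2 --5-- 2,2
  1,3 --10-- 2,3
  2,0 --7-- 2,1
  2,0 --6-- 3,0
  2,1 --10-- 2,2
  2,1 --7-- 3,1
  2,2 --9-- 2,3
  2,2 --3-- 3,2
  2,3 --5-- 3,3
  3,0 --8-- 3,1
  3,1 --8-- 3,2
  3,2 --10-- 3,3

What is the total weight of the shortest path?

Shortest path: 2,3 → 2,2 → 1,2 → 1,1 → 1,0, total weight = 26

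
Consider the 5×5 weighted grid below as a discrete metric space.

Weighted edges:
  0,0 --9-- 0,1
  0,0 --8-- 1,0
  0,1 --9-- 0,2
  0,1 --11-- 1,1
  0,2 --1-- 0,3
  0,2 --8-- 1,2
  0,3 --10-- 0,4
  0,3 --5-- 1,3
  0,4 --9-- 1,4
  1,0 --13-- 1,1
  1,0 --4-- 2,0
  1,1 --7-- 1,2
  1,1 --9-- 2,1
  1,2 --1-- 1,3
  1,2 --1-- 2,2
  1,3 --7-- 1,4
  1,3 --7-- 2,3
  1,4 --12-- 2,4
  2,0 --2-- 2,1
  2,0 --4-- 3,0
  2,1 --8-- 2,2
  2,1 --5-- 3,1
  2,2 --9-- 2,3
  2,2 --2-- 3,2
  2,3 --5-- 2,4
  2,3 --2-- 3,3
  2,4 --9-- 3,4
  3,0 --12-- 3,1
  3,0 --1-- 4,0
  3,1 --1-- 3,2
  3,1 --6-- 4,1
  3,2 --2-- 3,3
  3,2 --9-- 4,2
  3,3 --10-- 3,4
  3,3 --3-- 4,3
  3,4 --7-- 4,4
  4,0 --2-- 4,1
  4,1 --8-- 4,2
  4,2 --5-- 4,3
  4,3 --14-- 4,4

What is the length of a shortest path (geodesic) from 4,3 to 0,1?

Shortest path: 4,3 → 3,3 → 3,2 → 2,2 → 1,2 → 1,3 → 0,3 → 0,2 → 0,1, total weight = 24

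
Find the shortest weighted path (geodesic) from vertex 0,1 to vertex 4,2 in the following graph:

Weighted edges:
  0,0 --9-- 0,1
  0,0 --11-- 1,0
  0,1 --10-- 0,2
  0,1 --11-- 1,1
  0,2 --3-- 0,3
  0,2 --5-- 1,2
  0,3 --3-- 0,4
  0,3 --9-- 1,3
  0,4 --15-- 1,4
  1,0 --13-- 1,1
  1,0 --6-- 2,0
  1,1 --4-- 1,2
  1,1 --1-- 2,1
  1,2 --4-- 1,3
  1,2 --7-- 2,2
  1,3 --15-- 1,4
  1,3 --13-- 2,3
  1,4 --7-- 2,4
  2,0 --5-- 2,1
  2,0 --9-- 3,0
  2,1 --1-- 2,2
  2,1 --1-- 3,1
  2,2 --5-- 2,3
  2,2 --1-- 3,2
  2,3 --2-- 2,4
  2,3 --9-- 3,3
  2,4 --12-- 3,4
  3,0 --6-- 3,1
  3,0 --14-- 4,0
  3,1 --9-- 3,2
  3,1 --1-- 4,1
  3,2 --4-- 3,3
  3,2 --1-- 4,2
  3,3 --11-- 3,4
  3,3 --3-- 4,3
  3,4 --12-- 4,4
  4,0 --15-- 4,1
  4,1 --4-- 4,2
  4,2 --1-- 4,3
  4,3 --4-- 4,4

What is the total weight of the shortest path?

Shortest path: 0,1 → 1,1 → 2,1 → 2,2 → 3,2 → 4,2, total weight = 15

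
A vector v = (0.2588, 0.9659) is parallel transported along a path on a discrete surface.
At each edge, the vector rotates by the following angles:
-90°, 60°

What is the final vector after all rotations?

Total rotation: (-90°) + 60° = -30°. Final vector: (0.7071, 0.7071)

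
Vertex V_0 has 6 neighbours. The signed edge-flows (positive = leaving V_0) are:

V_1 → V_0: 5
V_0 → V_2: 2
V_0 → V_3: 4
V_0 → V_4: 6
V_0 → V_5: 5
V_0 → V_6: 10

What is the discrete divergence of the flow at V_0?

Divergence = sum of outgoing flows = (-5) + 2 + 4 + 6 + 5 + 10 = 22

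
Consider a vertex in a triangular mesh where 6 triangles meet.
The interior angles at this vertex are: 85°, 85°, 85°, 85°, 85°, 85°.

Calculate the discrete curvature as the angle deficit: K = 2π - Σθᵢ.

Sum of angles = 510°. K = 360° - 510° = -150° = -5π/6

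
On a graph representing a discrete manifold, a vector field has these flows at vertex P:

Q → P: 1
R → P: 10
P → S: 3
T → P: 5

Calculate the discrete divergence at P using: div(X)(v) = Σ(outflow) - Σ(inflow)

Divergence = sum of outgoing flows = (-1) + (-10) + 3 + (-5) = -13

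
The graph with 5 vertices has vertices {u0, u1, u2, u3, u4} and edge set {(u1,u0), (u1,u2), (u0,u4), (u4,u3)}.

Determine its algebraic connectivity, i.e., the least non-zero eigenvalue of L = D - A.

Degrees: deg(u0) = 2, deg(u1) = 2, deg(u2) = 1, deg(u3) = 1, deg(u4) = 2.
L = D − A with rows/columns ordered (u0, u1, u2, u3, u4):
  [ 2, -1,  0,  0, -1]
  [-1,  2, -1,  0,  0]
  [ 0, -1,  1,  0,  0]
  [ 0,  0,  0,  1, -1]
  [-1,  0,  0, -1,  2]
Characteristic polynomial: det(λI − L) = λ(λ² − 3λ + 1)(λ² − 5λ + 5).
Roots: λ = 0; (λ² − 3λ + 1) = 0 ⇒ λ = (3 ± √5)/2 ≈ 0.382, 2.618; (λ² − 5λ + 5) = 0 ⇒ λ = (5 ± √5)/2 ≈ 1.382, 3.618.
(Check: the roots sum (with multiplicity) to 8, matching trace L = Σdeg = 2·4 = 8.)
Laplacian eigenvalues: [0.0, 0.382, 1.382, 2.618, 3.618]. Algebraic connectivity (smallest non-zero eigenvalue) = 0.382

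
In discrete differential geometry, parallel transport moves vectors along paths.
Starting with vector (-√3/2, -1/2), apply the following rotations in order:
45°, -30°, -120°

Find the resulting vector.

Total rotation: 45° + (-30°) + (-120°) = -105°. Final vector: (-0.2588, 0.9659)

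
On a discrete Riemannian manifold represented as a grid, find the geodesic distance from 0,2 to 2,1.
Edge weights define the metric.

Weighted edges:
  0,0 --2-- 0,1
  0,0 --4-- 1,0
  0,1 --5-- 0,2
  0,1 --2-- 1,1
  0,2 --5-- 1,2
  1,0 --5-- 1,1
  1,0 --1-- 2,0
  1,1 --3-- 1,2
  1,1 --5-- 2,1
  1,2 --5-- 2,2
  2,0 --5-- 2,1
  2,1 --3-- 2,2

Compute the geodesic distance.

Shortest path: 0,2 → 0,1 → 1,1 → 2,1, total weight = 12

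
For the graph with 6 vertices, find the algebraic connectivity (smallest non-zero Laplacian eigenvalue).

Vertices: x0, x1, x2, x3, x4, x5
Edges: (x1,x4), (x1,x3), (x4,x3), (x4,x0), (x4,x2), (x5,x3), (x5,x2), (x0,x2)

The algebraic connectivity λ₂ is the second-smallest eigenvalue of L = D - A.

Degrees: deg(x0) = 2, deg(x1) = 2, deg(x2) = 3, deg(x3) = 3, deg(x4) = 4, deg(x5) = 2.
L = D − A with rows/columns ordered (x0, x1, x2, x3, x4, x5):
  [ 2,  0, -1,  0, -1,  0]
  [ 0,  2,  0, -1, -1,  0]
  [-1,  0,  3,  0, -1, -1]
  [ 0, -1,  0,  3, -1, -1]
  [-1, -1, -1, -1,  4,  0]
  [ 0,  0, -1, -1,  0,  2]
Characteristic polynomial: det(λI − L) = λ(λ² − 5λ + 5)(λ² − 7λ + 9)(λ − 4).
Roots: λ = 0; (λ² − 5λ + 5) = 0 ⇒ λ = (5 ± √5)/2 ≈ 1.382, 3.618; (λ² − 7λ + 9) = 0 ⇒ λ = (7 ± √13)/2 ≈ 1.6972, 5.3028; (λ − 4) = 0 ⇒ λ = 4.
(Check: the roots sum (with multiplicity) to 16, matching trace L = Σdeg = 2·8 = 16.)
Laplacian eigenvalues: [0.0, 1.382, 1.6972, 3.618, 4.0, 5.3028]. Algebraic connectivity (smallest non-zero eigenvalue) = 1.382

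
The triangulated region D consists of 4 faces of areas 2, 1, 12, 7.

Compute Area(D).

2 + 1 + 12 + 7 = 22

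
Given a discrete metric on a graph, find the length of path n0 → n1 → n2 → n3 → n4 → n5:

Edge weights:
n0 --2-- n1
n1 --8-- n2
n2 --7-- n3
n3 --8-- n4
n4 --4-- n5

Arc length = 2 + 8 + 7 + 8 + 4 = 29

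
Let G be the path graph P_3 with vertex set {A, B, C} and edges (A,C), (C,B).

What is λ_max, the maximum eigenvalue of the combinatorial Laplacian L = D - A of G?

The path graph P_n has Laplacian eigenvalues λ_k = 2 − 2cos(kπ/n), k = 0, 1, …, n−1. Here n = 3:
k=0: 2 − 2cos(0) = 0.0; k=1: 2 − 2cos(π/3) = 1.0; k=2: 2 − 2cos(2π/3) = 3.0.
Laplacian eigenvalues: [0.0, 1.0, 3.0]. Largest eigenvalue (spectral radius) = 3.0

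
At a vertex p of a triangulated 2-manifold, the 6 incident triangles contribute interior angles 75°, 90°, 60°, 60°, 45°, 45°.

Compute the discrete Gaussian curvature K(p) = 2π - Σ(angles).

Sum of angles = 375°. K = 360° - 375° = -15° = -π/12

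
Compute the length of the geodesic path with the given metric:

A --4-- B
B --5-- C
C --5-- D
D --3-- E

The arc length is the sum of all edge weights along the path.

Arc length = 4 + 5 + 5 + 3 = 17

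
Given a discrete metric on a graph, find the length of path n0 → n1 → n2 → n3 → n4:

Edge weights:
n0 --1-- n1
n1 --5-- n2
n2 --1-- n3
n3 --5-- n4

Arc length = 1 + 5 + 1 + 5 = 12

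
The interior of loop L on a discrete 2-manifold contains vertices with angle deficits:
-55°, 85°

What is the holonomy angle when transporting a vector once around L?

Holonomy = total enclosed curvature = (-55°) + 85° = 30°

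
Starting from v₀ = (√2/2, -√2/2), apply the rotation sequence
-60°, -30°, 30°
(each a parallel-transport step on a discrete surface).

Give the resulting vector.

Total rotation: (-60°) + (-30°) + 30° = -60°. Final vector: (-0.2588, -0.9659)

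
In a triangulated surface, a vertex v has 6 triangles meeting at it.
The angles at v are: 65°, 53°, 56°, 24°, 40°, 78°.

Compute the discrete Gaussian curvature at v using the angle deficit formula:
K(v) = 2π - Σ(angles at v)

Sum of angles = 316°. K = 360° - 316° = 44° = 11π/45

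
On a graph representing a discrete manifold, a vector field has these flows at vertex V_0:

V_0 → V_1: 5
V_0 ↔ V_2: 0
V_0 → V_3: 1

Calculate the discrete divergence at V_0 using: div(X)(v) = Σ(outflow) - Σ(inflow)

Divergence = sum of outgoing flows = 5 + 0 + 1 = 6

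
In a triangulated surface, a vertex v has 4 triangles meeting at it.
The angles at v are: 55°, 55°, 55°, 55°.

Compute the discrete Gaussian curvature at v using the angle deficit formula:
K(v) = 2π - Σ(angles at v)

Sum of angles = 220°. K = 360° - 220° = 140° = 7π/9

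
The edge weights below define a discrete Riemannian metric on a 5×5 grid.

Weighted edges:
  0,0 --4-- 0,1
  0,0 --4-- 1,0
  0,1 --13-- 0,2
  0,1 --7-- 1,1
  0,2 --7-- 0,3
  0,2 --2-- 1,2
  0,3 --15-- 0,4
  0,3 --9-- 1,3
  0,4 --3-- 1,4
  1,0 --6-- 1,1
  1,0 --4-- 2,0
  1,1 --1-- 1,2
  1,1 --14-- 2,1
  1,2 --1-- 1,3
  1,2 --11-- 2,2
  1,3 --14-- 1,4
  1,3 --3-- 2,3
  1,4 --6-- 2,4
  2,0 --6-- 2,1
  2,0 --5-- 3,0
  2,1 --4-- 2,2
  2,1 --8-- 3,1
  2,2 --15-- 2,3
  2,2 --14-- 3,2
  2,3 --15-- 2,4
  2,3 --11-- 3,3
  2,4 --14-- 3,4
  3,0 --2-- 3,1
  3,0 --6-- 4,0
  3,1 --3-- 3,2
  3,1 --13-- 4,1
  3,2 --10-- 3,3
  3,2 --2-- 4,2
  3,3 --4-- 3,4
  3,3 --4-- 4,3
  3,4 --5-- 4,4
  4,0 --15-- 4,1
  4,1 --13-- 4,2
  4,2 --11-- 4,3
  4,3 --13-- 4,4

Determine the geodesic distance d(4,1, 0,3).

Shortest path: 4,1 → 3,1 → 3,0 → 2,0 → 1,0 → 1,1 → 1,2 → 0,2 → 0,3, total weight = 40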